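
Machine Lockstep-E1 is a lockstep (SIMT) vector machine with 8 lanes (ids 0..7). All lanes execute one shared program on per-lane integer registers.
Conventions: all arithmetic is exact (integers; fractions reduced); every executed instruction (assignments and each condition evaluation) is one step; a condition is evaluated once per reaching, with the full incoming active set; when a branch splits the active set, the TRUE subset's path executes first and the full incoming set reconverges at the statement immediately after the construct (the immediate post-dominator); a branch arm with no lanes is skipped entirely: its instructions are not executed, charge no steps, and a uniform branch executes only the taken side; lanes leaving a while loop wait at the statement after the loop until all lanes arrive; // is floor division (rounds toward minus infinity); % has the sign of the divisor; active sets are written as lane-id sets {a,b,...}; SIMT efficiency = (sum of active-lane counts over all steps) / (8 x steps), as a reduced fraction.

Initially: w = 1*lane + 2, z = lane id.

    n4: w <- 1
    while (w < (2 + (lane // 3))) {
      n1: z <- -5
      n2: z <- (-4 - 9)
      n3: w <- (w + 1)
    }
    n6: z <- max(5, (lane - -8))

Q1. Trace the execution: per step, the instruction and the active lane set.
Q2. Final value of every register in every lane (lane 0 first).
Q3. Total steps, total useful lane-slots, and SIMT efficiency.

step 0: w <- 1                       {0,1,2,3,4,5,6,7}
step 1: eval (w < (2 + (lane // 3))) {0,1,2,3,4,5,6,7}
step 2: z <- -5                      {0,1,2,3,4,5,6,7}
step 3: z <- (-4 - 9)                {0,1,2,3,4,5,6,7}
step 4: w <- (w + 1)                 {0,1,2,3,4,5,6,7}
step 5: eval (w < (2 + (lane // 3))) {0,1,2,3,4,5,6,7}
step 6: z <- -5                      {3,4,5,6,7}
step 7: z <- (-4 - 9)                {3,4,5,6,7}
step 8: w <- (w + 1)                 {3,4,5,6,7}
step 9: eval (w < (2 + (lane // 3))) {3,4,5,6,7}
step 10: z <- -5                      {6,7}
step 11: z <- (-4 - 9)                {6,7}
step 12: w <- (w + 1)                 {6,7}
step 13: eval (w < (2 + (lane // 3))) {6,7}
step 14: z <- max(5, (lane - -8))     {0,1,2,3,4,5,6,7}

Answer: 15 steps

w: 2,2,2,3,3,3,4,4
z: 8,9,10,11,12,13,14,15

steps = 15; useful = 84; efficiency = 84/120 = 7/10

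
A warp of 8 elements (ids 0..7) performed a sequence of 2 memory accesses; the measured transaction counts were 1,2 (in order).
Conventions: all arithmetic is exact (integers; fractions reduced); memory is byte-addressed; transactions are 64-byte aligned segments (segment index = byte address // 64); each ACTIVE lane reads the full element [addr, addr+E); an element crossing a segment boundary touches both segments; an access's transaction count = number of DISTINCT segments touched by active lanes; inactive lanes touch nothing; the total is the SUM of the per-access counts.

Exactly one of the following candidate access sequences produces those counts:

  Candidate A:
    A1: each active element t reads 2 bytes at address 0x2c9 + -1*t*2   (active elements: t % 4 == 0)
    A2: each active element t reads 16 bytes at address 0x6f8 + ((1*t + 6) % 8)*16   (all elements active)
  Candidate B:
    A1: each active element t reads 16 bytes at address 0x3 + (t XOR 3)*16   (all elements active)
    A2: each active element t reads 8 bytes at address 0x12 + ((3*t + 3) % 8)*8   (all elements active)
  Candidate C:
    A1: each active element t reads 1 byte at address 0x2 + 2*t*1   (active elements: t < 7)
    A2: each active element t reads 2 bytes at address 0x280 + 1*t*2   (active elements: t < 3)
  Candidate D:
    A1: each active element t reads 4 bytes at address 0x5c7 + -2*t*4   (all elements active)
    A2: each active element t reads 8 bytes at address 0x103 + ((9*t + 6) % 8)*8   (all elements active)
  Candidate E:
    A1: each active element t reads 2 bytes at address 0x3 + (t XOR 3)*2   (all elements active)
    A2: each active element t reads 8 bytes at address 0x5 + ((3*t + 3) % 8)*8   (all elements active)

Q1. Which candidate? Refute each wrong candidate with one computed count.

A: A2 gives 3 transactions, not 2
B: A1 gives 3 transactions, not 1
C: A2 gives 1 transaction, not 2
D: A1 gives 2 transactions, not 1
E: all counts match (1,2)

Answer: E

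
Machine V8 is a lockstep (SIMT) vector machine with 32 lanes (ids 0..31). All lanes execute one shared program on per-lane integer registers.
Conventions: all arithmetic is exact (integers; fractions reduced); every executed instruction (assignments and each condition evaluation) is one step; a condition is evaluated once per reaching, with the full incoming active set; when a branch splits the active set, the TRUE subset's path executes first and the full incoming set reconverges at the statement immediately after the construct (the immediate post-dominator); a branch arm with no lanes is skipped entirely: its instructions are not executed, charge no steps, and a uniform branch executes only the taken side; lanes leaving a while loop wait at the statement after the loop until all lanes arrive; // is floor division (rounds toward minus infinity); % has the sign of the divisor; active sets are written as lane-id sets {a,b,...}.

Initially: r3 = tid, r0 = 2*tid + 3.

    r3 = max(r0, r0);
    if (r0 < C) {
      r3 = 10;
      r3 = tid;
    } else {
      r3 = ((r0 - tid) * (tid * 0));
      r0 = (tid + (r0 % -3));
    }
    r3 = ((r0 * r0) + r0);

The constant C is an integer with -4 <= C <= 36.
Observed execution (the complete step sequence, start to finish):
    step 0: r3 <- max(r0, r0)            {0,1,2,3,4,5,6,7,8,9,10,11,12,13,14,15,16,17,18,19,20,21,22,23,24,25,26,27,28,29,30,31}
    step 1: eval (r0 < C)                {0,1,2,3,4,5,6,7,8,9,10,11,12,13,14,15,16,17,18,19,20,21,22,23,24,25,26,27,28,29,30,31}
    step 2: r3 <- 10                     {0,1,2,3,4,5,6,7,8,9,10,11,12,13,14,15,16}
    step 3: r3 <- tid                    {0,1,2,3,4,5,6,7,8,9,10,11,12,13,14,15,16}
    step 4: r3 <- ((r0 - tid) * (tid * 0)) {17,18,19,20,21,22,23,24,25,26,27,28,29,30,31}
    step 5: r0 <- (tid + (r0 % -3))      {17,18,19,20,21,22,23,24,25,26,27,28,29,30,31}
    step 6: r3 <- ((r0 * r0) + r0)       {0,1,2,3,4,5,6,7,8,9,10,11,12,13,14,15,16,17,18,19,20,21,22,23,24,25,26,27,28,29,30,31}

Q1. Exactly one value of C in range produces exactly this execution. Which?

Answer: C = 36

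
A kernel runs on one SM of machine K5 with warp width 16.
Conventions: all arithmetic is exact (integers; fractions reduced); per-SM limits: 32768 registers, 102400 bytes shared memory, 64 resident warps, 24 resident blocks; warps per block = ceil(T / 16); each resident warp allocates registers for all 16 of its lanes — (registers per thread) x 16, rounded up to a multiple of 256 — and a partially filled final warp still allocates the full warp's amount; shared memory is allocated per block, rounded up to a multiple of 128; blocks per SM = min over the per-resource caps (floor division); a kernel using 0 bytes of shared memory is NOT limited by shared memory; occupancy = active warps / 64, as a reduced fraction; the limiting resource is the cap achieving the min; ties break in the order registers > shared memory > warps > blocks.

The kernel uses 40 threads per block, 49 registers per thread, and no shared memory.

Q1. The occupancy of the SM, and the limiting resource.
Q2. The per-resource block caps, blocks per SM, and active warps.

Answer: occupancy 15/32, limited by registers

registers: 10 blocks
shared memory: no limit (kernel uses none)
warps: 21 blocks
blocks: 24 blocks

Answer: 10 blocks, 30 active warps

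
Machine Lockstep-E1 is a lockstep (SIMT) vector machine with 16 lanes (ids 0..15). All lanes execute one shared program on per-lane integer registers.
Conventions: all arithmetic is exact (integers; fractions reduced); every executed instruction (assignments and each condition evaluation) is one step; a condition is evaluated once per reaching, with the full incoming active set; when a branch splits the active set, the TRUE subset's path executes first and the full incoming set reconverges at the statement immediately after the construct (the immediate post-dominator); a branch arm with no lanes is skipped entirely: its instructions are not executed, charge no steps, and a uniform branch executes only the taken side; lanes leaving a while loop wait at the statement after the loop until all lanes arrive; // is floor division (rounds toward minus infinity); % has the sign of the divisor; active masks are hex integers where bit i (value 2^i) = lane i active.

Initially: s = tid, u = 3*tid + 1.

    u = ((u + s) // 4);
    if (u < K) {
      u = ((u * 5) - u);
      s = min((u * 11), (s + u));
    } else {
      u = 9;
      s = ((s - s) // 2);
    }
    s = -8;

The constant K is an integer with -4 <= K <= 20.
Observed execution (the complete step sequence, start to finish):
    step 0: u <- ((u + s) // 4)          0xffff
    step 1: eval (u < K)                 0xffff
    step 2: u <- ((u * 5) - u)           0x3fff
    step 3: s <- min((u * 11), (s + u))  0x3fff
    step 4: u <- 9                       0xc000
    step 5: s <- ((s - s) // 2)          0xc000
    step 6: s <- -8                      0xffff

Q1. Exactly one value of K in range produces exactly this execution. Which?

Answer: K = 14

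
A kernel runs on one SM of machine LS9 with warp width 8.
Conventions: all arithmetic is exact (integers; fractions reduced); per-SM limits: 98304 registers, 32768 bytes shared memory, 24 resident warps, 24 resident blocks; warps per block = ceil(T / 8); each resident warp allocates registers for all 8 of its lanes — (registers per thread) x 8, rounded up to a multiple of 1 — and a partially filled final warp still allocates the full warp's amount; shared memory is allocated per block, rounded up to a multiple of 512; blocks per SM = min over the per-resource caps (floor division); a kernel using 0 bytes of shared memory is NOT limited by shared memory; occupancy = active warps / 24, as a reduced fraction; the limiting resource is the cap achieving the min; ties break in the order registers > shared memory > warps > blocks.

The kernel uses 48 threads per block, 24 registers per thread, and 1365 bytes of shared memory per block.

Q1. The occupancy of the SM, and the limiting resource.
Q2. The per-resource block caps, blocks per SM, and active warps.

Answer: occupancy 1, limited by warps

registers: 85 blocks
shared memory: 21 blocks
warps: 4 blocks
blocks: 24 blocks

Answer: 4 blocks, 24 active warps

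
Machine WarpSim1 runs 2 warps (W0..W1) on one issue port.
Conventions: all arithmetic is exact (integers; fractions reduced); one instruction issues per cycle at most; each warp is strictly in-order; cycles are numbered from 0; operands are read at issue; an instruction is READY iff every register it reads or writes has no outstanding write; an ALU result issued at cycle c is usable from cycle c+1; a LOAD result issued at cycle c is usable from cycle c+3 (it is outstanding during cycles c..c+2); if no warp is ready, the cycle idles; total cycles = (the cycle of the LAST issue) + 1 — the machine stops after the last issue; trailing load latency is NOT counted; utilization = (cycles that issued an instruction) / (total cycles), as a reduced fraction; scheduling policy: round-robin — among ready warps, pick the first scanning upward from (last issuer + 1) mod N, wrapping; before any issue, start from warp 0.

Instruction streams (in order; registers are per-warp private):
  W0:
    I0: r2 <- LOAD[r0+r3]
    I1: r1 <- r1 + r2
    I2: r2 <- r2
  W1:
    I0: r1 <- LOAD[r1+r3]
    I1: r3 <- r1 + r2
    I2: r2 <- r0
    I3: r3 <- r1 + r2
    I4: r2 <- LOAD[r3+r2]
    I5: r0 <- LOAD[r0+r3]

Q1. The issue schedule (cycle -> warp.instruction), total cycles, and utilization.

cycle 0: W0.I0
cycle 1: W1.I0
cycle 2: idle
cycle 3: W0.I1
cycle 4: W1.I1
cycle 5: W0.I2
cycle 6: W1.I2
cycle 7: W1.I3
cycle 8: W1.I4
cycle 9: W1.I5

Answer: 10 cycles, utilization 9/10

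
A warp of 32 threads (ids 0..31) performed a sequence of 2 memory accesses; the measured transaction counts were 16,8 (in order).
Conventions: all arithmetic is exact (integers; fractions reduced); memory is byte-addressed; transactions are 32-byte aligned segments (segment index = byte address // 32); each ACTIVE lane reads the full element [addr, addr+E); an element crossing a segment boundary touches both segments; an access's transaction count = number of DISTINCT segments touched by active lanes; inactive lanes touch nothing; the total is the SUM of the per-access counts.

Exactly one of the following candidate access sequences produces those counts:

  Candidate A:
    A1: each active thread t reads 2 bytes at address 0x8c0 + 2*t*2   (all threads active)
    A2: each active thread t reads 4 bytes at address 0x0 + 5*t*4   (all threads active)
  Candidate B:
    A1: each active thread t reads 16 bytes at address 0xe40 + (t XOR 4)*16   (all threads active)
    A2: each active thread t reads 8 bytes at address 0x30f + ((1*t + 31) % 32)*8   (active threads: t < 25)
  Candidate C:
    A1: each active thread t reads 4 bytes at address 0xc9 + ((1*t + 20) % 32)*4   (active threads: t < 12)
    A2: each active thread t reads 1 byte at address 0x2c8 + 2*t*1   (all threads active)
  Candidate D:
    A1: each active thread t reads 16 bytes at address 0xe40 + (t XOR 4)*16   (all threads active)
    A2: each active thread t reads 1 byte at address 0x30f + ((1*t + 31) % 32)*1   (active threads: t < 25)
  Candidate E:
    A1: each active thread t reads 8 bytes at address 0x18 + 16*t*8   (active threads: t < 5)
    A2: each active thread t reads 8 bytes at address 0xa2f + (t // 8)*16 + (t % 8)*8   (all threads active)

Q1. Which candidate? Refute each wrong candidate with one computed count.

A: A1 gives 4 transactions, not 16
C: A1 gives 3 transactions, not 16
D: A2 gives 2 transactions, not 8
E: A1 gives 5 transactions, not 16
B: all counts match (16,8)

Answer: B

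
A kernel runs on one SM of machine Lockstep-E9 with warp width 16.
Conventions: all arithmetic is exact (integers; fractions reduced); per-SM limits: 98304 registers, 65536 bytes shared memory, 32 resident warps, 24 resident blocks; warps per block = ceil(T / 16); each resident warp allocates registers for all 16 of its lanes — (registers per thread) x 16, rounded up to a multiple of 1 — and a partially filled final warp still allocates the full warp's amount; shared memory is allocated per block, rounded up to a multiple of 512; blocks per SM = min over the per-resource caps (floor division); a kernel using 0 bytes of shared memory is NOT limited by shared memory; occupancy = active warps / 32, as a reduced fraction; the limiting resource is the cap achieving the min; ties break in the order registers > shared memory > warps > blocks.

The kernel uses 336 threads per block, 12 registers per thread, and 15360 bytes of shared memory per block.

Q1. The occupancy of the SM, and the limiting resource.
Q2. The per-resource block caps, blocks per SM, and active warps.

Answer: occupancy 21/32, limited by warps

registers: 24 blocks
shared memory: 4 blocks
warps: 1 block
blocks: 24 blocks

Answer: 1 block, 21 active warps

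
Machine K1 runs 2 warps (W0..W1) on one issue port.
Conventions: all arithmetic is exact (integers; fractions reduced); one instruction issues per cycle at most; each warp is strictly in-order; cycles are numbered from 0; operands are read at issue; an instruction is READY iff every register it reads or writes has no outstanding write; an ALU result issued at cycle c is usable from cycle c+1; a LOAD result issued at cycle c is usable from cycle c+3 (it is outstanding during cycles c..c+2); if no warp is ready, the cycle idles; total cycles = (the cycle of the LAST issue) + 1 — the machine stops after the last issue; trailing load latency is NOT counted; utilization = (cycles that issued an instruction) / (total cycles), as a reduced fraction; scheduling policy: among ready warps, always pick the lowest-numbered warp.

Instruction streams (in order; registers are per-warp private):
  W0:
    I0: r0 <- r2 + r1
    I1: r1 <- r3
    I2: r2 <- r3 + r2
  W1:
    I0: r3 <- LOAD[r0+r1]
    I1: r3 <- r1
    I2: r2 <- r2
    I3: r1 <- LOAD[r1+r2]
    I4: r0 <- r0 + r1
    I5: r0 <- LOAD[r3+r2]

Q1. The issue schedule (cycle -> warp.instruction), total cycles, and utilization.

cycle 0: W0.I0
cycle 1: W0.I1
cycle 2: W0.I2
cycle 3: W1.I0
cycle 4: idle
cycle 5: idle
cycle 6: W1.I1
cycle 7: W1.I2
cycle 8: W1.I3
cycle 9: idle
cycle 10: idle
cycle 11: W1.I4
cycle 12: W1.I5

Answer: 13 cycles, utilization 9/13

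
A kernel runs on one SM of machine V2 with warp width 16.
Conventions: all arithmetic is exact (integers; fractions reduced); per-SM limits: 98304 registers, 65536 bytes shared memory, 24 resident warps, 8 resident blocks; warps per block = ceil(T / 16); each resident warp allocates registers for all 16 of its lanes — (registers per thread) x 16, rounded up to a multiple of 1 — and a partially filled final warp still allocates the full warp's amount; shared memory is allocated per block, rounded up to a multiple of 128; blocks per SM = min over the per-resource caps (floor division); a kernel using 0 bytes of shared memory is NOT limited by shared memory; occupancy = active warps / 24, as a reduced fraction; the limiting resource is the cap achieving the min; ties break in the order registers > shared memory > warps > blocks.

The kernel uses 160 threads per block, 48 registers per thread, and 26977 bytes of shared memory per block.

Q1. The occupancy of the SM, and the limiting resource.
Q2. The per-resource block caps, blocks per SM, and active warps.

Answer: occupancy 5/6, limited by shared memory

registers: 12 blocks
shared memory: 2 blocks
warps: 2 blocks
blocks: 8 blocks

Answer: 2 blocks, 20 active warps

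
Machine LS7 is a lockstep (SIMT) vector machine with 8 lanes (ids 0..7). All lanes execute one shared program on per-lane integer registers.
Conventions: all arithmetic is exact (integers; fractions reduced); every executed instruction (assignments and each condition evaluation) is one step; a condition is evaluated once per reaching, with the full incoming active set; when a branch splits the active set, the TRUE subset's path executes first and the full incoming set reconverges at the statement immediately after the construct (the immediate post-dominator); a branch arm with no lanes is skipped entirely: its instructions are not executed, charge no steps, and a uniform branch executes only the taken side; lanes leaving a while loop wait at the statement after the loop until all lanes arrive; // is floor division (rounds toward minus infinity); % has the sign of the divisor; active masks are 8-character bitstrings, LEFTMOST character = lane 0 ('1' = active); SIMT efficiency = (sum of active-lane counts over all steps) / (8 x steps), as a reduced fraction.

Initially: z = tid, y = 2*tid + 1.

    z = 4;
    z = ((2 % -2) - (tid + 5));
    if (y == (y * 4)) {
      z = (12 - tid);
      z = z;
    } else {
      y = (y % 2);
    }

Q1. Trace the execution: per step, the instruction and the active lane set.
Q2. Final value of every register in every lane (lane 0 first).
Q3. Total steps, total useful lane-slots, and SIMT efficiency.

step 0: z <- 4                       11111111
step 1: z <- ((2 % -2) - (tid + 5))  11111111
step 2: eval (y == (y * 4))          11111111
step 3: y <- (y % 2)                 11111111

Answer: 4 steps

z: -5,-6,-7,-8,-9,-10,-11,-12
y: 1,1,1,1,1,1,1,1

steps = 4; useful = 32; efficiency = 32/32 = 1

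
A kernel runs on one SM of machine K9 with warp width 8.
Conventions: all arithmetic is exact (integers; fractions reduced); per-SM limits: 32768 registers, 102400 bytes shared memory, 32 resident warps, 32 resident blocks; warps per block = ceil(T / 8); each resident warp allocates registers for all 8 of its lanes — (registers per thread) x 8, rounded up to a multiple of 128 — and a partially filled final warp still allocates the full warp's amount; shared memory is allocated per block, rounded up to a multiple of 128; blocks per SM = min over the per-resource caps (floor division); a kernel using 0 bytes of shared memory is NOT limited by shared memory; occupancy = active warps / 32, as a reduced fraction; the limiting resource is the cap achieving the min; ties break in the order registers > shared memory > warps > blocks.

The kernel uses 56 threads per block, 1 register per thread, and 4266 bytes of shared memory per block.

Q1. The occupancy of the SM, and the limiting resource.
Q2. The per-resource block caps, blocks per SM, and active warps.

Answer: occupancy 7/8, limited by warps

registers: 36 blocks
shared memory: 23 blocks
warps: 4 blocks
blocks: 32 blocks

Answer: 4 blocks, 28 active warps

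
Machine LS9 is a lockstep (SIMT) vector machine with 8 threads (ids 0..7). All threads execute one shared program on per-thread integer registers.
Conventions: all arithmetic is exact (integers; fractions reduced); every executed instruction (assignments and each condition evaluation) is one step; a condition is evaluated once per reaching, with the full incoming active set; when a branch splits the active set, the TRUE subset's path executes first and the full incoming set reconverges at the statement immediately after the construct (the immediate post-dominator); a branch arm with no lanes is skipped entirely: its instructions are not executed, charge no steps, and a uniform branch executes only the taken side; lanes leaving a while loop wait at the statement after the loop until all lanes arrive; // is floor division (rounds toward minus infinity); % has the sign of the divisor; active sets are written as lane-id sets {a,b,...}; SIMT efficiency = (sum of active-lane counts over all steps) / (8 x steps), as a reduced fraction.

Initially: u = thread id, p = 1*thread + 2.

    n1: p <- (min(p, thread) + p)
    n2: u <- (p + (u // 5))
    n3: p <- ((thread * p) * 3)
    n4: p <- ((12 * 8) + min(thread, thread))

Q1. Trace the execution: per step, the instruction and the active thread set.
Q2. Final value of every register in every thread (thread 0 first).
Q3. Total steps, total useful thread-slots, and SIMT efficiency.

step 0: p <- (min(p, thread) + p)    {0,1,2,3,4,5,6,7}
step 1: u <- (p + (u // 5))          {0,1,2,3,4,5,6,7}
step 2: p <- ((thread * p) * 3)      {0,1,2,3,4,5,6,7}
step 3: p <- ((12 * 8) + min(thread, thread)) {0,1,2,3,4,5,6,7}

Answer: 4 steps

u: 2,4,6,8,10,13,15,17
p: 96,97,98,99,100,101,102,103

steps = 4; useful = 32; efficiency = 32/32 = 1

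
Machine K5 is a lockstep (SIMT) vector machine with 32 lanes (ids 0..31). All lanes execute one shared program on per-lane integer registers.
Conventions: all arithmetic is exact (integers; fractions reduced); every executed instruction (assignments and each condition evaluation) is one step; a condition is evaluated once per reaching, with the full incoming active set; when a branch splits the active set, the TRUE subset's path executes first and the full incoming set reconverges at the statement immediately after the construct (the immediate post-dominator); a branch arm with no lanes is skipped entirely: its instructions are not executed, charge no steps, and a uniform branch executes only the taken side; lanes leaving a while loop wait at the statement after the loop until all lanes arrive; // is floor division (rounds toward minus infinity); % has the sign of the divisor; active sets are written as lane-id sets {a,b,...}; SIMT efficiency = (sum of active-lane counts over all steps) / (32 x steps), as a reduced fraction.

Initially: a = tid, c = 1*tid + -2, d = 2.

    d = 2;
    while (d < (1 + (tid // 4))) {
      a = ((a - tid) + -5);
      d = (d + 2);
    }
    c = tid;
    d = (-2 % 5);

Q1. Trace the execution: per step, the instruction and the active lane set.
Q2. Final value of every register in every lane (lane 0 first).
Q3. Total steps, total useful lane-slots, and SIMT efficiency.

step 0: d <- 2                       {0,1,2,3,4,5,6,7,8,9,10,11,12,13,14,15,16,17,18,19,20,21,22,23,24,25,26,27,28,29,30,31}
step 1: eval (d < (1 + (tid // 4)))  {0,1,2,3,4,5,6,7,8,9,10,11,12,13,14,15,16,17,18,19,20,21,22,23,24,25,26,27,28,29,30,31}
step 2: a <- ((a - tid) + -5)        {8,9,10,11,12,13,14,15,16,17,18,19,20,21,22,23,24,25,26,27,28,29,30,31}
step 3: d <- (d + 2)                 {8,9,10,11,12,13,14,15,16,17,18,19,20,21,22,23,24,25,26,27,28,29,30,31}
step 4: eval (d < (1 + (tid // 4)))  {8,9,10,11,12,13,14,15,16,17,18,19,20,21,22,23,24,25,26,27,28,29,30,31}
step 5: a <- ((a - tid) + -5)        {16,17,18,19,20,21,22,23,24,25,26,27,28,29,30,31}
step 6: d <- (d + 2)                 {16,17,18,19,20,21,22,23,24,25,26,27,28,29,30,31}
step 7: eval (d < (1 + (tid // 4)))  {16,17,18,19,20,21,22,23,24,25,26,27,28,29,30,31}
step 8: a <- ((a - tid) + -5)        {24,25,26,27,28,29,30,31}
step 9: d <- (d + 2)                 {24,25,26,27,28,29,30,31}
step 10: eval (d < (1 + (tid // 4)))  {24,25,26,27,28,29,30,31}
step 11: c <- tid                     {0,1,2,3,4,5,6,7,8,9,10,11,12,13,14,15,16,17,18,19,20,21,22,23,24,25,26,27,28,29,30,31}
step 12: d <- (-2 % 5)                {0,1,2,3,4,5,6,7,8,9,10,11,12,13,14,15,16,17,18,19,20,21,22,23,24,25,26,27,28,29,30,31}

Answer: 13 steps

a: 0,1,2,3,4,5,6,7,-5,-5,-5,-5,-5,-5,-5,-5,-26,-27,-28,-29,-30,-31,-32,-33,-63,-65,-67,-69,-71,-73,-75,-77
c: 0,1,2,3,4,5,6,7,8,9,10,11,12,13,14,15,16,17,18,19,20,21,22,23,24,25,26,27,28,29,30,31
d: 3,3,3,3,3,3,3,3,3,3,3,3,3,3,3,3,3,3,3,3,3,3,3,3,3,3,3,3,3,3,3,3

steps = 13; useful = 272; efficiency = 272/416 = 17/26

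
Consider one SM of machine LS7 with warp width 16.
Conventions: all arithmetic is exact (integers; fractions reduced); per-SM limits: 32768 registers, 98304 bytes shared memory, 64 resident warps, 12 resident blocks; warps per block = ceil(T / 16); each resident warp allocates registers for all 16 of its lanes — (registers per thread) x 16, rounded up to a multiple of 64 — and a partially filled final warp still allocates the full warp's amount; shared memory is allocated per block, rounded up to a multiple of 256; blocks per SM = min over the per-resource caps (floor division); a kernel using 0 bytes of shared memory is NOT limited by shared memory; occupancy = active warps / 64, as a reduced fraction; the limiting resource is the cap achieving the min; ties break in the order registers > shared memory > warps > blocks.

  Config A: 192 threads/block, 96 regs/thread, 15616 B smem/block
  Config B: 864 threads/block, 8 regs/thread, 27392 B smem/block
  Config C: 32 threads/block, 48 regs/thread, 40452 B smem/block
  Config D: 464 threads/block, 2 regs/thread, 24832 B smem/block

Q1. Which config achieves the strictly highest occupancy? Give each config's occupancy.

occupancies: A 3/16, B 27/32, C 1/16, D 29/32

Answer: D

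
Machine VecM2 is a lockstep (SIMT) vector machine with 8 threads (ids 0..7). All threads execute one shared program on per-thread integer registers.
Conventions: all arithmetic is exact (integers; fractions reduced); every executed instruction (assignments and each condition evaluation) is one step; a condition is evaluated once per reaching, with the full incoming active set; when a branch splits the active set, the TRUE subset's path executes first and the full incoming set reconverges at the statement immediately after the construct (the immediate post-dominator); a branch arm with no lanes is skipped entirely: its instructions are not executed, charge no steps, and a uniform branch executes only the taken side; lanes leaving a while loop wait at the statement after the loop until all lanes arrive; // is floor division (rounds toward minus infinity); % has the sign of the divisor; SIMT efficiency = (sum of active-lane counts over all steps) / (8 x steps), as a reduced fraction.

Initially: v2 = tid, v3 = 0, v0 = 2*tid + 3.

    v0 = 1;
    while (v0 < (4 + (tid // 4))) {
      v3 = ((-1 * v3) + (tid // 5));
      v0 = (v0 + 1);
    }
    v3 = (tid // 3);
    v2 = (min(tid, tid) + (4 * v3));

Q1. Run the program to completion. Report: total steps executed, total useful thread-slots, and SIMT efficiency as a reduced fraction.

Answer: 16 steps, 116 useful, 29/32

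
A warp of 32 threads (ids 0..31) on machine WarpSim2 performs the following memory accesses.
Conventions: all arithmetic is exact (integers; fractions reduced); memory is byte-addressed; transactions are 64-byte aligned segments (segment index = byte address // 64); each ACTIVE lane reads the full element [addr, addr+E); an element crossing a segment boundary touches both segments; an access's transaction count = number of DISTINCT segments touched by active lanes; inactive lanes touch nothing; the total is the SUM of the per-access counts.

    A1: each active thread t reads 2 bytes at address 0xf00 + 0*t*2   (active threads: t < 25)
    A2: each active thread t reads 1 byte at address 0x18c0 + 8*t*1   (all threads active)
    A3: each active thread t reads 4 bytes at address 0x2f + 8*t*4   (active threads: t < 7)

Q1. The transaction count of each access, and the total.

A1: 1 transaction
A2: 4 transactions
A3: 4 transactions

Answer: 1,4,4; total 9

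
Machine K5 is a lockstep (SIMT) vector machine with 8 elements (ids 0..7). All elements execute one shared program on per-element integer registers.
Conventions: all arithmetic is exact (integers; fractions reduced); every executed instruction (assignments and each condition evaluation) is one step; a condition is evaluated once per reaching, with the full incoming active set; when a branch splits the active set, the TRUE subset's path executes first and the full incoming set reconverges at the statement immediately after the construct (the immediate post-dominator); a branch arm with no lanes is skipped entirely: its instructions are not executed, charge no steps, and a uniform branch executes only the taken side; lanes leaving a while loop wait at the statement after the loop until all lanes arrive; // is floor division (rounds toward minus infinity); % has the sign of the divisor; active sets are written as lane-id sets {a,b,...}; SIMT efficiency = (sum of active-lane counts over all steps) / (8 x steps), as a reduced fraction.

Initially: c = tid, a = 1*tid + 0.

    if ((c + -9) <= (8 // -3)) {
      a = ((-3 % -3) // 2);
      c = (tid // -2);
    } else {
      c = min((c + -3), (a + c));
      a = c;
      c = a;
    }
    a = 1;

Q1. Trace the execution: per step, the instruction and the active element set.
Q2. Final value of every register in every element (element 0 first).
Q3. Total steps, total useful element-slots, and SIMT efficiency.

step 0: eval ((c + -9) <= (8 // -3)) {0,1,2,3,4,5,6,7}
step 1: a <- ((-3 % -3) // 2)        {0,1,2,3,4,5,6}
step 2: c <- (tid // -2)             {0,1,2,3,4,5,6}
step 3: c <- min((c + -3), (a + c))  {7}
step 4: a <- c                       {7}
step 5: c <- a                       {7}
step 6: a <- 1                       {0,1,2,3,4,5,6,7}

Answer: 7 steps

c: 0,-1,-1,-2,-2,-3,-3,4
a: 1,1,1,1,1,1,1,1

steps = 7; useful = 33; efficiency = 33/56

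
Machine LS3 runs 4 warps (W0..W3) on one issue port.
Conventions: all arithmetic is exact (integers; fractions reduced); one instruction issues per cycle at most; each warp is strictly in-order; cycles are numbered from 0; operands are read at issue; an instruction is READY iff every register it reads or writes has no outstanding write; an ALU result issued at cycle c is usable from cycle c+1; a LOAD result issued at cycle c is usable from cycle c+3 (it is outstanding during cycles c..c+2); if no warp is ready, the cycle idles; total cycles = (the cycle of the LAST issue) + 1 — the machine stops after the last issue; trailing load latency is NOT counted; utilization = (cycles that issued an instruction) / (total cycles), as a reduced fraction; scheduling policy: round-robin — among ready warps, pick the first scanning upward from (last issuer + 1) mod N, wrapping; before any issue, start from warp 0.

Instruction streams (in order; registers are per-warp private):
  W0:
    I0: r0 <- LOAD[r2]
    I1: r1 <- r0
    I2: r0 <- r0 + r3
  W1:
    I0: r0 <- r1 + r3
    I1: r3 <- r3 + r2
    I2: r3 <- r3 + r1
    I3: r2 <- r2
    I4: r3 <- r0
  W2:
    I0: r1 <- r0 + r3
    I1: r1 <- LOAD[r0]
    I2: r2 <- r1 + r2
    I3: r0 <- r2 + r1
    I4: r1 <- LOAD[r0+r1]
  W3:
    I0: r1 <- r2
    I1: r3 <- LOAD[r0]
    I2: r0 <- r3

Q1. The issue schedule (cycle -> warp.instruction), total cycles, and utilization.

cycle 0: W0.I0
cycle 1: W1.I0
cycle 2: W2.I0
cycle 3: W3.I0
cycle 4: W0.I1
cycle 5: W1.I1
cycle 6: W2.I1
cycle 7: W3.I1
cycle 8: W0.I2
cycle 9: W1.I2
cycle 10: W2.I2
cycle 11: W3.I2
cycle 12: W1.I3
cycle 13: W2.I3
cycle 14: W1.I4
cycle 15: W2.I4

Answer: 16 cycles, utilization 1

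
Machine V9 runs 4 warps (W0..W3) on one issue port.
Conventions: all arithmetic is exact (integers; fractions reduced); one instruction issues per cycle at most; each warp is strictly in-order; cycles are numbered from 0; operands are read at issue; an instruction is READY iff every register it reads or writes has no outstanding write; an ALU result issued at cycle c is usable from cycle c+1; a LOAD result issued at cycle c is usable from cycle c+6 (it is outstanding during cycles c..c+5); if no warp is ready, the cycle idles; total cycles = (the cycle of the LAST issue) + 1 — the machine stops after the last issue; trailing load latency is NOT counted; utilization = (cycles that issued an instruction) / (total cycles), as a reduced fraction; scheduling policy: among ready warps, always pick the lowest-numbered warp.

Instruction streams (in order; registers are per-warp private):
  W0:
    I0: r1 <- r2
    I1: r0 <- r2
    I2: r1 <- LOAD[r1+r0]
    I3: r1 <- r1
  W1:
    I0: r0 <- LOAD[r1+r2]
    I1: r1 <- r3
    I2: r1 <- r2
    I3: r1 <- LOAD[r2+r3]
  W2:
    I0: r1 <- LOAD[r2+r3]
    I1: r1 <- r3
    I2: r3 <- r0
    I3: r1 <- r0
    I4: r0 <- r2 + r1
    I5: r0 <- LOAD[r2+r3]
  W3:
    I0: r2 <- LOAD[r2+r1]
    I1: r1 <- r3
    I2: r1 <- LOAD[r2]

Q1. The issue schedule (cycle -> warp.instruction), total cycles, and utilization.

cycle 0: W0.I0
cycle 1: W0.I1
cycle 2: W0.I2
cycle 3: W1.I0
cycle 4: W1.I1
cycle 5: W1.I2
cycle 6: W1.I3
cycle 7: W2.I0
cycle 8: W0.I3
cycle 9: W3.I0
cycle 10: W3.I1
cycle 11: idle
cycle 12: idle
cycle 13: W2.I1
cycle 14: W2.I2
cycle 15: W2.I3
cycle 16: W2.I4
cycle 17: W2.I5
cycle 18: W3.I2

Answer: 19 cycles, utilization 17/19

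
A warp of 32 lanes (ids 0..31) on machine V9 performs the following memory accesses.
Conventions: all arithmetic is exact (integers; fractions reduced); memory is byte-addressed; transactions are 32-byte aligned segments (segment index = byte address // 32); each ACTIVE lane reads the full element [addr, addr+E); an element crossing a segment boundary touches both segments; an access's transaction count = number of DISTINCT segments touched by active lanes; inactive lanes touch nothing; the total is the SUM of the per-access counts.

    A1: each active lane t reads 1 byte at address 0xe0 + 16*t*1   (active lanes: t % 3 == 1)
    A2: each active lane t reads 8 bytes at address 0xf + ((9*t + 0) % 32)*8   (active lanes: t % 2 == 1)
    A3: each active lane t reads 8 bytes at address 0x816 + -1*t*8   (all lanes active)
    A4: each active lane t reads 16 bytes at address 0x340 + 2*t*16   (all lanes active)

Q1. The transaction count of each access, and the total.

A1: 11 transactions
A2: 9 transactions
A3: 9 transactions
A4: 32 transactions

Answer: 11,9,9,32; total 61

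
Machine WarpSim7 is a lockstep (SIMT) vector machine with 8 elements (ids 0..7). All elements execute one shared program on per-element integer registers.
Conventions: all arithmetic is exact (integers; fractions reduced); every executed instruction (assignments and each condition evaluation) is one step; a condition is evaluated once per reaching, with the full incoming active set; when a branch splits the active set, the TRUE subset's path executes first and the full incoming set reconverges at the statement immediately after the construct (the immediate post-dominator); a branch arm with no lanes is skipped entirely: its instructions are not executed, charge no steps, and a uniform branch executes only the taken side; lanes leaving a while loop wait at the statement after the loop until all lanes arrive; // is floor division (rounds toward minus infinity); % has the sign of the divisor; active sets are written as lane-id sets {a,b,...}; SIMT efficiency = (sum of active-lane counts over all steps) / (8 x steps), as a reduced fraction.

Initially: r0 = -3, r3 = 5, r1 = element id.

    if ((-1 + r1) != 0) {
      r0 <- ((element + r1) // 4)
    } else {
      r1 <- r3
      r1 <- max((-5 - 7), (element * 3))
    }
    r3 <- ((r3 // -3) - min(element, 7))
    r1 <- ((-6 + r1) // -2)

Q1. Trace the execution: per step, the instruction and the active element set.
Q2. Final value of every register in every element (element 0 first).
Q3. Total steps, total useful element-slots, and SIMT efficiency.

step 0: eval ((-1 + r1) != 0)        {0,1,2,3,4,5,6,7}
step 1: r0 <- ((element + r1) // 4)  {0,2,3,4,5,6,7}
step 2: r1 <- r3                     {1}
step 3: r1 <- max((-5 - 7), (element * 3)) {1}
step 4: r3 <- ((r3 // -3) - min(element, 7)) {0,1,2,3,4,5,6,7}
step 5: r1 <- ((-6 + r1) // -2)      {0,1,2,3,4,5,6,7}

Answer: 6 steps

r0: 0,-3,1,1,2,2,3,3
r3: -2,-3,-4,-5,-6,-7,-8,-9
r1: 3,1,2,1,1,0,0,-1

steps = 6; useful = 33; efficiency = 33/48 = 11/16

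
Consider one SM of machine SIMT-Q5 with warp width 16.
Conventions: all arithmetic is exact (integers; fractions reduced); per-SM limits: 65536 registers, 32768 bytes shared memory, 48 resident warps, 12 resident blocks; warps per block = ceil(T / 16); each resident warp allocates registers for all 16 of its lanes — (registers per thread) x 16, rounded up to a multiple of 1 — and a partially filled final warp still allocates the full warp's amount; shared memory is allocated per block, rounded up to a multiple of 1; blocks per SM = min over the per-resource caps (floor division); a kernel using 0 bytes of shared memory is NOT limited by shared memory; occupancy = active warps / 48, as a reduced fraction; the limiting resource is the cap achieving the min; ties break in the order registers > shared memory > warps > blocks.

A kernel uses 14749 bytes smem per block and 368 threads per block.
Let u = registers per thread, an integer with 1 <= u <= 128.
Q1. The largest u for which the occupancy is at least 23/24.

Answer: u = 89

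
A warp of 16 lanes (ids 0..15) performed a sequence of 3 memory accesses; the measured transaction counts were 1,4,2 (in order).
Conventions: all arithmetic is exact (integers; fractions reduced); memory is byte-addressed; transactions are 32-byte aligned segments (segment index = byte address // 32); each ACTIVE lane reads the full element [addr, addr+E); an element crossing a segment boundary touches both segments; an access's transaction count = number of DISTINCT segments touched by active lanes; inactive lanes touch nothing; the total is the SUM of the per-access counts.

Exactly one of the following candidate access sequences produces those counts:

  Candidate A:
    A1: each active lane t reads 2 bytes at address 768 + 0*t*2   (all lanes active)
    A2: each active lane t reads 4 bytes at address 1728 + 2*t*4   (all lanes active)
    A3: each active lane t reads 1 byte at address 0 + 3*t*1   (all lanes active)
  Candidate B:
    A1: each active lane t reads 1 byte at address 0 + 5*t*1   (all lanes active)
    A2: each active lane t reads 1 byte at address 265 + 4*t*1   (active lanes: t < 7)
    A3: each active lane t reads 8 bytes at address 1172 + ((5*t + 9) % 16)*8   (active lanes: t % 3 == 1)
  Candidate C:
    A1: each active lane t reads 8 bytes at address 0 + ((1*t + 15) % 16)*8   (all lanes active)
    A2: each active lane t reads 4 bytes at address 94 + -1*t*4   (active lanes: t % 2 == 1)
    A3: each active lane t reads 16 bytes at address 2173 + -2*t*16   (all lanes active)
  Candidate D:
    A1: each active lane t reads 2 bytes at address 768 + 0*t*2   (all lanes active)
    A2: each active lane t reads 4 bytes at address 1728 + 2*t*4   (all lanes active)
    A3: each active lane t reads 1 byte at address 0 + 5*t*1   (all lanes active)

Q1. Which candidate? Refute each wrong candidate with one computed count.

B: A1 gives 3 transactions, not 1
C: A1 gives 4 transactions, not 1
D: A3 gives 3 transactions, not 2
A: all counts match (1,4,2)

Answer: A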